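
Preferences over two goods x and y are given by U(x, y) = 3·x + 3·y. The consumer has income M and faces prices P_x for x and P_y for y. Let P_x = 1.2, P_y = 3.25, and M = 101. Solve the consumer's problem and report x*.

x* = 84.1667

Perfect substitutes: compare marginal utility per dollar. 3/P_x vs 3/P_y → 2.5 vs 0.9231.
x gives more utility per dollar, so spend all income on x: x* = M/P_x, y* = 0.
Numerically: x* = 84.1667, y* = 0.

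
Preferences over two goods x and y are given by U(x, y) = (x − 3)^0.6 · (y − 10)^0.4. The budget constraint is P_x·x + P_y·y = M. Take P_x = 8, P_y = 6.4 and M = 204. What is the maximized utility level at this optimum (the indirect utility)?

V = 8.0881

This is Cobb-Douglas in (x−3, y−10): tangency gives 0.6·P_y·(y−10) = 0.4·P_x·(x−3).
Substituting into the budget: x* = 3 + 0.6·(M − 3·P_x − 10·P_y)/P_x, and y* = 10 + 0.4·(…)/P_y.
Discretionary income = 204 − 3·8 − 10·6.4 = 116; x* = 3 + 0.6·116/8 = 11.7; y* = 10 + 0.4·116/6.4 = 17.25.
Utility at the optimum: U(11.7, 17.25) = 8.0881.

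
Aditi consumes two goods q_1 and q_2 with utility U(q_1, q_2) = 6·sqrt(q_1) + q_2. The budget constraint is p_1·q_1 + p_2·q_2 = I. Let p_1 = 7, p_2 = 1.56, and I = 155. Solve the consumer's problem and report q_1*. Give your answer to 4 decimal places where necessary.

Utility is quasi-linear in q_2; the FOC for q_1 is 3/√q_1 = p_1/p_2.
Solve: √q_1 = 3·p_2/p_1, so q_1*(p_1,p_2) = (3·p_2/p_1)², and q_2* = (I − p_1·q_1*)/p_2.
Plugging in: q_1* = (3·1.56/7)² = 0.447.

q_1* = 0.447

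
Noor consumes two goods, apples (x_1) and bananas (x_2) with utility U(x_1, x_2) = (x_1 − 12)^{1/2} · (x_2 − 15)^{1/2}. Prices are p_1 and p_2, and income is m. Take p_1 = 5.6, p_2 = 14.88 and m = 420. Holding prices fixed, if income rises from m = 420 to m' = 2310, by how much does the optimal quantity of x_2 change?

Δx_2* = 63.5081

Let x_1' = x_1−12, x_2' = x_2−15. MRS = x_2'/x_1' = p_1/p_2.
Substituting into the budget: x_1* = 12 + 0.5·(m − 12·p_1 − 15·p_2)/p_1, and x_2* = 15 + 0.5·(…)/p_2.
Discretionary income = 420 − 12·5.6 − 15·14.88 = 129.6; x_2* = 15 + 0.5·129.6/14.88 = 19.3548.
At m' = 2310: x_2* = 82.8629. Change: 82.8629 − 19.3548 = 63.5081.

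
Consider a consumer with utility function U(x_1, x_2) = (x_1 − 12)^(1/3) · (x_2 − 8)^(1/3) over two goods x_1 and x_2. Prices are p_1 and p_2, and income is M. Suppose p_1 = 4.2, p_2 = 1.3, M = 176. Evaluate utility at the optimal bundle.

V = 8.47

Let x_1' = x_1−12, x_2' = x_2−8. MRS = x_2'/x_1' = p_1/p_2.
Substituting into the budget: x_1* = 12 + 0.5·(M − 12·p_1 − 8·p_2)/p_1, and x_2* = 8 + 0.5·(…)/p_2.
Discretionary income = 176 − 12·4.2 − 8·1.3 = 115.2; x_1* = 12 + 0.5·115.2/4.2 = 25.7143; x_2* = 8 + 0.5·115.2/1.3 = 52.3077.
Utility at the optimum: U(25.7143, 52.3077) = 8.47.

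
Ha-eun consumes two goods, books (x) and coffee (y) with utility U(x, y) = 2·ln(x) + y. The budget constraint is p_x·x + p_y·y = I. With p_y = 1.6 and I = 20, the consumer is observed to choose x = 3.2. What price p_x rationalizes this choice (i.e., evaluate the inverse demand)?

Set MRS = p_x/p_y: (2/x)/1 = p_x/p_y.
So x*(p_x,p_y) = 2·p_y/p_x, independent of income; and y* = (I − 2·p_y)/p_y.
Set x* = 3.2 in the demand function and solve for p_x: p_x = 1.

p_x = 1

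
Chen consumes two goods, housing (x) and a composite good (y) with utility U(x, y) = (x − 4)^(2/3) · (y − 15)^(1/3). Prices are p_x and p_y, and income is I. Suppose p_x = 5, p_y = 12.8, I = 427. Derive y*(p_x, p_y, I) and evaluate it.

MRS = 2·(y−15)/(x−4). Tangency with p_x/p_y gives y−15 = (1/2)·(p_x/p_y)·(x−4).
Substituting into the budget: x* = 4 + 2/3·(I − 4·p_x − 15·p_y)/p_x, and y* = 15 + 1/3·(…)/p_y.
Discretionary income = 427 − 4·5 − 15·12.8 = 215; y* = 15 + 1/3·215/12.8 = 20.599.

y* = 20.599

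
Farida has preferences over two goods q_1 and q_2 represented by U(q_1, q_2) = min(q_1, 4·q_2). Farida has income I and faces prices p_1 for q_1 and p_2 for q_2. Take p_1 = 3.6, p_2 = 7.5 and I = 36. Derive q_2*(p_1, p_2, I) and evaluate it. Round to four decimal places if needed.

q_2* = 1.6438

Here 4·3.6 + 7.5 = 21.9, giving q_2* = 1.6438.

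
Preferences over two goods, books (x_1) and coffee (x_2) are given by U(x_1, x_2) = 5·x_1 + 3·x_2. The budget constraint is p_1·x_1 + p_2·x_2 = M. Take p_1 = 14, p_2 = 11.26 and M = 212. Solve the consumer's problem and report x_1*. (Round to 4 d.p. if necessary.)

x_1* = 15.1429

Numerically: x_1* = 15.1429, x_2* = 0.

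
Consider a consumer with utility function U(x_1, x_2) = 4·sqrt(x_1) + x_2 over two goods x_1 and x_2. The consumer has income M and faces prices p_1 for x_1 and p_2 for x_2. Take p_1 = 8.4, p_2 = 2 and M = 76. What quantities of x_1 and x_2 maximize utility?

Solve: √x_1 = 2·p_2/p_1, so x_1*(p_1,p_2) = (2·p_2/p_1)², and x_2* = (M − p_1·x_1*)/p_2.
Plugging in: x_1* = (2·2/8.4)² = 0.2268, x_2* = 37.0476.

x_1* = 0.2268, x_2* = 37.0476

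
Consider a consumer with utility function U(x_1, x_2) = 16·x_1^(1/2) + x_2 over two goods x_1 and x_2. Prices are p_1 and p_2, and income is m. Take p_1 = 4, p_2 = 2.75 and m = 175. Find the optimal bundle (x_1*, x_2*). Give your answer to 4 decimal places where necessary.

Set MRS = p_1/p_2: 8·x_1^(−1/2) = p_1/p_2.
Thus x_1* = (8·p_2/p_1)² — independent of m — with the rest of income spent on x_2.
Plugging in: x_1* = (8·2.75/4)² = 30.25, x_2* = 19.6364.

x_1* = 30.25, x_2* = 19.6364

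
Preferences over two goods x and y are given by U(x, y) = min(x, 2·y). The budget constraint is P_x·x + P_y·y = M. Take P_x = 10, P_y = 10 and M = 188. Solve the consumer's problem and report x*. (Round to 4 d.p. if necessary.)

Here 2·10 + 10 = 30, giving x* = 12.5333.

x* = 12.5333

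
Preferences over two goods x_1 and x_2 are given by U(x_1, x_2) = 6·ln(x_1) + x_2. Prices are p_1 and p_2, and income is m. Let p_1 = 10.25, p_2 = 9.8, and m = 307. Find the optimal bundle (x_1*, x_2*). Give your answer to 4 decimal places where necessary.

x_1* = 5.7366, x_2* = 25.3265

So x_1*(p_1,p_2) = 6·p_2/p_1, independent of income; and x_2* = (m − 6·p_2)/p_2.
At the given prices: x_1* = 6·9.8/10.25 = 5.7366, and x_2* = 25.3265.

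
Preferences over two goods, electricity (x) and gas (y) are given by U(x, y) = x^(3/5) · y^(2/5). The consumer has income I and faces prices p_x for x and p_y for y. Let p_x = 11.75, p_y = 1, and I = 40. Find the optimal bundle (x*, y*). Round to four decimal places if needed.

x* = 2.0426, y* = 16

The MRS is (3/2)·y/x. Set MRS = p_x/p_y.
Rearranging, p_y·y = (2/3)·p_x·x. Substituting into the budget gives p_x·x·(1 + (2/3)) = I.
Demand: x*(p_x,p_y,I) = 0.6·I/p_x and y* = 0.4·I/p_y.
At p_x=11.75, p_y=1, I=40: x* = 0.6·40/11.75 = 2.0426, y* = 16.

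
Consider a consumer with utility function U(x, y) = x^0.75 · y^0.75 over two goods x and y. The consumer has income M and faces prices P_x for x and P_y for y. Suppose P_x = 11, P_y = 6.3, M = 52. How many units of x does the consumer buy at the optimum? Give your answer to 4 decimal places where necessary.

The MRS is y/x. Set MRS = P_x/P_y.
Rearranging, P_y·y = P_x·x. Substituting into the budget gives P_x·x·(1 + 1) = M.
Demand: x*(P_x,P_y,M) = 0.5·M/P_x and y* = 0.5·M/P_y.
At P_x=11, P_y=6.3, M=52: x* = 0.5·52/11 = 2.3636.

x* = 2.3636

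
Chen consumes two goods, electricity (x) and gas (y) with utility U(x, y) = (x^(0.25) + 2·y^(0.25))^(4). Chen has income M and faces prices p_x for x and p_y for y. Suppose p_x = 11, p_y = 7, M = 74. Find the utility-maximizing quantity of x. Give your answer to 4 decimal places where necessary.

x* = 1.712

From the CES first-order condition, (1/2)·(y/x)^(0.75) = p_x/p_y.
Solve for the ratio: y/x = [2·p_x/p_y]^(4/3).
Substitute y = (y/x)·x into the budget: x* = M/(p_x + p_y·(y/x)).
Numerically y/x = 4.603621, so x* = 74/(11 + 7·4.603621) = 1.712.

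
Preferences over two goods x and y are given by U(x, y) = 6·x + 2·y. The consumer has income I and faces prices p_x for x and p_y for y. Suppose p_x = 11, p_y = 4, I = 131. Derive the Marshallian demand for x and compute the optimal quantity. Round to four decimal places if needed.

Perfect substitutes: compare marginal utility per dollar. 6/p_x vs 2/p_y → 0.5455 vs 0.5.
x gives more utility per dollar, so spend all income on x: x* = I/p_x, y* = 0.
Numerically: x* = 11.9091, y* = 0.

x* = 11.9091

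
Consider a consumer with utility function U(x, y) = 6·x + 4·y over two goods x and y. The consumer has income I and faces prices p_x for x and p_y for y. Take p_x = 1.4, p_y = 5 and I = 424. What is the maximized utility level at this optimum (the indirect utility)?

V = 1817.1429

Perfect substitutes: compare marginal utility per dollar. 6/p_x vs 4/p_y → 4.2857 vs 0.8.
x gives more utility per dollar, so spend all income on x: x* = I/p_x, y* = 0.
Numerically: x* = 302.8571, y* = 0.
Utility at the optimum: U(302.8571, 0) = 1817.1429.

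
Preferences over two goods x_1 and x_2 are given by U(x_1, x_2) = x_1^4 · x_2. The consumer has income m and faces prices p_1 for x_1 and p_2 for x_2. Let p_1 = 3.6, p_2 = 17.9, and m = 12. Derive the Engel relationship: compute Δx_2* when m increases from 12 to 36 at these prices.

Δx_2* = 0.2682

Tangency: MRS = 4·x_2/x_1 = p_1/p_2.
So 4·p_2·x_2 = p_1·x_1; combined with the budget, a share 0.8 of income goes to x_1.
Demand: x_1*(p_1,p_2,m) = 0.8·m/p_1 and x_2* = 0.2·m/p_2.
At p_1=3.6, p_2=17.9, m=12: x_2* = 0.2·12/17.9 = 0.1341.
At m' = 36: x_2* = 0.4022. Change: 0.4022 − 0.1341 = 0.2682.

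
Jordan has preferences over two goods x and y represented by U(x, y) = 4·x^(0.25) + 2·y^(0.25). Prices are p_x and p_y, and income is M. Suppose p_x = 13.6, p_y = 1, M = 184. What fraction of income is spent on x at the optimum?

share on x = 0.5135

MRS = MU_x/MU_y = 2·(y/x)^(0.75). Set equal to p_x/p_y.
Hence y/x = ((1/2)·p_x/p_y)^(1/(0.75)), i.e. raised to the 4/3 power.
With the ratio pinned down, the budget gives x* = M/(p_x + p_y·(y/x)) and y* = (y/x)·x*.
Numerically y/x = 12.882848, so x* = 184/(13.6 + 1·12.882848) = 6.9479 and y* = 12.882848·6.9479 = 89.5087.
Expenditure on x: 13.6·6.9479 = 94.4913; share = 0.5135.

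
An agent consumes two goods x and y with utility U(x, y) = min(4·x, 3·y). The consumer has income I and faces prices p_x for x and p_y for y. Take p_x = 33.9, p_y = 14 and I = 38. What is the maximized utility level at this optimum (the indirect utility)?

Leontief preferences: the optimum is at the kink where x/3 = y/4, i.e. y = (4/3)·x.
Budget: p_x·x + p_y·(4/3)·x = I, so (3·p_x + 4·p_y)·x = 3·I.
Demand: x*(p_x,p_y,I) = 3·I/(3·p_x + 4·p_y), y* = 4·I/(3·p_x + 4·p_y).
Here 3·33.9 + 4·14 = 157.7, giving x* = 0.7229 and y* = 0.9639.
Utility at the optimum: U(0.7229, 0.9639) = 2.8916.

V = 2.8916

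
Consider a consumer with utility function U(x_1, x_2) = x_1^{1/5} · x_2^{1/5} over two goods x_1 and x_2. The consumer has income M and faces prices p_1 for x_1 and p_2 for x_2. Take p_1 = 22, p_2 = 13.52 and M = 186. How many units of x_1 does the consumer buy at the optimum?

MU_x_1/MU_x_2 = (0.2·x_2)/(0.2·x_1); tangency sets this equal to p_1/p_2.
Rearranging, p_2·x_2 = p_1·x_1. Substituting into the budget gives p_1·x_1·(1 + 1) = M.
Demand: x_1*(p_1,p_2,M) = 0.5·M/p_1 and x_2* = 0.5·M/p_2.
At p_1=22, p_2=13.52, M=186: x_1* = 0.5·186/22 = 4.2273.

x_1* = 4.2273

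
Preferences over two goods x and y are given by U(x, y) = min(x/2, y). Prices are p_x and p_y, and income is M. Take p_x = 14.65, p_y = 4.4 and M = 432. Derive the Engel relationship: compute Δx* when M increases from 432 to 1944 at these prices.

Leontief preferences: the optimum is at the kink where x/2 = y/1, i.e. y = (1/2)·x.
Budget: p_x·x + p_y·(1/2)·x = M, so (2·p_x + p_y)·x = 2·M.
Demand: x*(p_x,p_y,M) = 2·M/(2·p_x + p_y), y* = M/(2·p_x + p_y).
Here 2·14.65 + 4.4 = 33.7, giving x* = 25.638.
At M' = 1944: x* = 115.3709. Change: 115.3709 − 25.638 = 89.7329.

Δx* = 89.7329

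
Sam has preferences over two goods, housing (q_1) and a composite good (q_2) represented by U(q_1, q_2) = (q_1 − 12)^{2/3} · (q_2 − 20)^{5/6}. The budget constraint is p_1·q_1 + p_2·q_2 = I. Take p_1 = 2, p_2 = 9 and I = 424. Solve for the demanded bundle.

q_1* = 60.8889, q_2* = 33.5802

MRS = (4/5)·(q_2−20)/(q_1−12). Tangency with p_1/p_2 gives q_2−20 = (5/4)·(p_1/p_2)·(q_1−12).
After buying the subsistence bundle (12, 20), a share 4/9 of the remaining income goes to q_1: q_1* = 12 + 4/9·(I − 12p_1 − 20p_2)/p_1.
Discretionary income = 424 − 12·2 − 20·9 = 220; q_1* = 12 + 4/9·220/2 = 60.8889; q_2* = 20 + 5/9·220/9 = 33.5802.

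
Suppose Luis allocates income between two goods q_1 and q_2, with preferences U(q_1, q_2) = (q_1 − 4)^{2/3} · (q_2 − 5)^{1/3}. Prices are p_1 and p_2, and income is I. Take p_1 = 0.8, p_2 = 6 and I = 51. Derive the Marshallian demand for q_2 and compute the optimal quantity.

q_2* = 5.9889

Let q_1' = q_1−4, q_2' = q_2−5. MRS = 2·q_2'/q_1' = p_1/p_2.
After buying the subsistence bundle (4, 5), a share 2/3 of the remaining income goes to q_1: q_1* = 4 + 2/3·(I − 4p_1 − 5p_2)/p_1.
Discretionary income = 51 − 4·0.8 − 5·6 = 17.8; q_2* = 5 + 1/3·17.8/6 = 5.9889.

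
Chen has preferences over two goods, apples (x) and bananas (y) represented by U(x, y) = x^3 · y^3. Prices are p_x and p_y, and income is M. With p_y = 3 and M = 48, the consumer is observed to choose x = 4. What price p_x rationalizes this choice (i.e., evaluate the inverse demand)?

MU_x/MU_y = (3·y)/(3·x); tangency sets this equal to p_x/p_y.
Rearranging, p_y·y = p_x·x. Substituting into the budget gives p_x·x·(1 + 1) = M.
Demand: x*(p_x,p_y,M) = 0.5·M/p_x and y* = 0.5·M/p_y.
Set x* = 4 in the demand function and solve for p_x: p_x = 6.

p_x = 6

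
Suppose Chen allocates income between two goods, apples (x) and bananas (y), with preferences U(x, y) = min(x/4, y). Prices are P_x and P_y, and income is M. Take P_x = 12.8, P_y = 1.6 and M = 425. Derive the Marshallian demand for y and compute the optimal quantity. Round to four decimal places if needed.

y* = 8.0492

Here 4·12.8 + 1.6 = 52.8, giving y* = 8.0492.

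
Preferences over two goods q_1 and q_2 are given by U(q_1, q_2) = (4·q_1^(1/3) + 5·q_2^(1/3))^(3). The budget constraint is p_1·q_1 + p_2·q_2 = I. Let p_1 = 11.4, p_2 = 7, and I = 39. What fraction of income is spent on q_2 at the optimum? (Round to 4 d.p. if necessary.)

MU_q_1 ∝ 4·q_1^(-2/3), MU_q_2 ∝ 5·q_2^(-2/3), so MRS = (4/5)·(q_2/q_1)^(2/3) = p_1/p_2.
Hence q_2/q_1 = ((5/4)·p_1/p_2)^(1/(2/3)), i.e. raised to the 1.5 power.
With the ratio pinned down, the budget gives q_1* = I/(p_1 + p_2·(q_2/q_1)) and q_2* = (q_2/q_1)·q_1*.
Numerically q_2/q_1 = 2.904526, so q_1* = 39/(11.4 + 7·2.904526) = 1.2291 and q_2* = 2.904526·1.2291 = 3.5698.
Expenditure on q_2: 7·3.5698 = 24.9888; share = 0.6407.

share on q_2 = 0.6407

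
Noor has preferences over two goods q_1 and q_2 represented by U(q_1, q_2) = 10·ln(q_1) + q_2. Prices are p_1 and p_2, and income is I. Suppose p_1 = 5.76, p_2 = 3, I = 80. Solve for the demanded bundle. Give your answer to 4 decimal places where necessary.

q_1* = 5.2083, q_2* = 16.6667

MU_q_1 = 10/q_1, MU_q_2 = 1. Tangency: 10/q_1 = p_1/p_2.
So q_1*(p_1,p_2) = 10·p_2/p_1, independent of income; and q_2* = (I − 10·p_2)/p_2.
At the given prices: q_1* = 10·3/5.76 = 5.2083, and q_2* = 16.6667.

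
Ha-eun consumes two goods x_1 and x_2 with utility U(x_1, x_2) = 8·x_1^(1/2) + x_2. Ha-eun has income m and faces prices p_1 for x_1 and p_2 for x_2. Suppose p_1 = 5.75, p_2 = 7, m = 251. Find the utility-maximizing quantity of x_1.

Set MRS = p_1/p_2: 4·x_1^(−1/2) = p_1/p_2.
Thus x_1* = (4·p_2/p_1)² — independent of m — with the rest of income spent on x_2.
Plugging in: x_1* = (4·7/5.75)² = 23.7127.

x_1* = 23.7127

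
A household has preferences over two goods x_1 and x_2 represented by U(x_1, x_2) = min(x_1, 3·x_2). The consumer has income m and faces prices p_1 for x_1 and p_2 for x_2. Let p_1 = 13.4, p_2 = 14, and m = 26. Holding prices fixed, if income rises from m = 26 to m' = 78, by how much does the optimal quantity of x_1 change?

Δx_1* = 2.8782

With perfect complements, no substitution: consume in ratio x_1:x_2 = 3:1.
Budget: p_1·x_1 + p_2·(1/3)·x_1 = m, so (3·p_1 + p_2)·x_1 = 3·m.
Demand: x_1*(p_1,p_2,m) = 3·m/(3·p_1 + p_2), x_2* = m/(3·p_1 + p_2).
Here 3·13.4 + 14 = 54.2, giving x_1* = 1.4391.
At m' = 78: x_1* = 4.3173. Change: 4.3173 − 1.4391 = 2.8782.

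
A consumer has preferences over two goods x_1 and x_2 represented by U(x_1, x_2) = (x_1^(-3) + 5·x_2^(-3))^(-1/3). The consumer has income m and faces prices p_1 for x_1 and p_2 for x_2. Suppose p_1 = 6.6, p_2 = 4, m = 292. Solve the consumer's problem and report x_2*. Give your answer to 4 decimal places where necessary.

MU_x_1 ∝ x_1^(-4), MU_x_2 ∝ 5·x_2^(-4), so MRS = (1/5)·(x_2/x_1)^(4) = p_1/p_2.
Solve for the ratio: x_2/x_1 = [5·p_1/p_2]^(0.25).
Substitute x_2 = (x_2/x_1)·x_1 into the budget: x_1* = m/(p_1 + p_2·(x_2/x_1)).
Numerically x_2/x_1 = 1.694781, so x_1* = 292/(6.6 + 4·1.694781) = 21.825 and x_2* = 1.694781·21.825 = 36.9887.

x_2* = 36.9887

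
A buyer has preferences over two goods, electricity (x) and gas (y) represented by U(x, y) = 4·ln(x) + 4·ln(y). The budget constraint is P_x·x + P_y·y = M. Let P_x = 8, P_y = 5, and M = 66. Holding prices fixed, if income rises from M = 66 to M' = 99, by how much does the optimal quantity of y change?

The MRS is y/x. Set MRS = P_x/P_y.
So 4·P_y·y = 4·P_x·x; combined with the budget, a share 0.5 of income goes to x.
Demand: x*(P_x,P_y,M) = 0.5·M/P_x and y* = 0.5·M/P_y.
At P_x=8, P_y=5, M=66: y* = 0.5·66/5 = 6.6.
At M' = 99: y* = 9.9. Change: 9.9 − 6.6 = 3.3.

Δy* = 3.3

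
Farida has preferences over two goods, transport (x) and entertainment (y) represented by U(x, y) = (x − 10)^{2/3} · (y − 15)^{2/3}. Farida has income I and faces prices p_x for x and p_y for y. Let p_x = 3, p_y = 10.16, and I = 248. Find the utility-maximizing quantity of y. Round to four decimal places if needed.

y* = 18.2283

MRS = (y−15)/(x−10). Tangency with p_x/p_y gives y−15 = (p_x/p_y)·(x−10).
After buying the subsistence bundle (10, 15), a share 0.5 of the remaining income goes to x: x* = 10 + 0.5·(I − 10p_x − 15p_y)/p_x.
Discretionary income = 248 − 10·3 − 15·10.16 = 65.6; y* = 15 + 0.5·65.6/10.16 = 18.2283.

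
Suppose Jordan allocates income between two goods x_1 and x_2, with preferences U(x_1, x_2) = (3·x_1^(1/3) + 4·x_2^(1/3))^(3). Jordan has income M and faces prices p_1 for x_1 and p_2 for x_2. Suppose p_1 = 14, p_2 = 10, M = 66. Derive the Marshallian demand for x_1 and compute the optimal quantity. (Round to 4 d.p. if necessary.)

Substitute x_2 = (x_2/x_1)·x_1 into the budget: x_1* = M/(p_1 + p_2·(x_2/x_1)).
Numerically x_2/x_1 = 2.550352, so x_1* = 66/(14 + 10·2.550352) = 1.6707.

x_1* = 1.6707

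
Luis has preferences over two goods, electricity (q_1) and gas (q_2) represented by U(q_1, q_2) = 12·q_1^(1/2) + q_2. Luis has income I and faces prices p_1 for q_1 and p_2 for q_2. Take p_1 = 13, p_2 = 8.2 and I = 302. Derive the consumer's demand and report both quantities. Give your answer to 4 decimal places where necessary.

Utility is quasi-linear in q_2; the FOC for q_1 is 6/√q_1 = p_1/p_2.
Thus q_1* = (6·p_2/p_1)² — independent of I — with the rest of income spent on q_2.
Plugging in: q_1* = (6·8.2/13)² = 14.3233, q_2* = 14.1216.

q_1* = 14.3233, q_2* = 14.1216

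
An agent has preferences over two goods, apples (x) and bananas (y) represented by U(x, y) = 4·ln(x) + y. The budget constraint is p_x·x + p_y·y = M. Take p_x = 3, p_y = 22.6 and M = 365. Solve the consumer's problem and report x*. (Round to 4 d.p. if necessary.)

Set MRS = p_x/p_y: (4/x)/1 = p_x/p_y.
So x*(p_x,p_y) = 4·p_y/p_x, independent of income; and y* = (M − 4·p_y)/p_y.
At the given prices: x* = 4·22.6/3 = 30.1333.

x* = 30.1333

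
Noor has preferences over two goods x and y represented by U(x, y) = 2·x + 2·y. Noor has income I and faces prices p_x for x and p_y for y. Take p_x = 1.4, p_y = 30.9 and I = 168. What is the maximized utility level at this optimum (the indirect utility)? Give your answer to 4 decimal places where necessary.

Perfect substitutes: compare marginal utility per dollar. 2/p_x vs 2/p_y → 1.4286 vs 0.0647.
x gives more utility per dollar, so spend all income on x: x* = I/p_x, y* = 0.
Numerically: x* = 120, y* = 0.
Utility at the optimum: U(120, 0) = 240.

V = 240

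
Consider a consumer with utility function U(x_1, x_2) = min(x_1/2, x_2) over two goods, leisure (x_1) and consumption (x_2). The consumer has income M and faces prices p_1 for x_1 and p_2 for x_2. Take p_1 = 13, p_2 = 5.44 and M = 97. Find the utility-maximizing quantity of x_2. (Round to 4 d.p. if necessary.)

x_2* = 3.0852

With perfect complements, no substitution: consume in ratio x_1:x_2 = 2:1.
Budget: p_1·x_1 + p_2·(1/2)·x_1 = M, so (2·p_1 + p_2)·x_1 = 2·M.
Demand: x_1*(p_1,p_2,M) = 2·M/(2·p_1 + p_2), x_2* = M/(2·p_1 + p_2).
Here 2·13 + 5.44 = 31.44, giving x_2* = 3.0852.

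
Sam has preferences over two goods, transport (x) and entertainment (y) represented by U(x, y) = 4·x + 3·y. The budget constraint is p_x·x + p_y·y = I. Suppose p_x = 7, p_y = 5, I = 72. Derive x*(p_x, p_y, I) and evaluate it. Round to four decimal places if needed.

Linear utility — the consumer picks whichever good has higher MU/price: 4/7 = 0.5714 vs 3/5 = 0.6.
y gives more utility per dollar, so spend all income on y: y* = I/p_y, x* = 0.
Numerically: x* = 0, y* = 14.4.

x* = 0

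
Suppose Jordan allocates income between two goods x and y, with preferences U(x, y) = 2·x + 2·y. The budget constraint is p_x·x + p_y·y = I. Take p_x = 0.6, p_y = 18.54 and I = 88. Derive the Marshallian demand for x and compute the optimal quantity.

x* = 146.6667

Perfect substitutes: compare marginal utility per dollar. 2/p_x vs 2/p_y → 3.3333 vs 0.1079.
x gives more utility per dollar, so spend all income on x: x* = I/p_x, y* = 0.
Numerically: x* = 146.6667, y* = 0.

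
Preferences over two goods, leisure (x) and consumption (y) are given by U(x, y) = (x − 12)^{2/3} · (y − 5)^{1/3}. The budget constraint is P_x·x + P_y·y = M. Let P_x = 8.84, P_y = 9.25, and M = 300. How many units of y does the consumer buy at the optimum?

y* = 10.3214

This is Cobb-Douglas in (x−12, y−5): tangency gives 2/3·P_y·(y−5) = 1/3·P_x·(x−12).
Substituting into the budget: x* = 12 + 2/3·(M − 12·P_x − 5·P_y)/P_x, and y* = 5 + 1/3·(…)/P_y.
Discretionary income = 300 − 12·8.84 − 5·9.25 = 147.67; y* = 5 + 1/3·147.67/9.25 = 10.3214.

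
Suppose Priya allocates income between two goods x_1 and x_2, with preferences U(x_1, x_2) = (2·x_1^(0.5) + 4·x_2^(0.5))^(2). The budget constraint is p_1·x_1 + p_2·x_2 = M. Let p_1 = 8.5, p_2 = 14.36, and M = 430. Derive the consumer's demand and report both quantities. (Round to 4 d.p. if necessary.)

x_1* = 15.0217, x_2* = 21.0526

Numerically x_2/x_1 = 1.401487, so x_1* = 430/(8.5 + 14.36·1.401487) = 15.0217 and x_2* = 1.401487·15.0217 = 21.0526.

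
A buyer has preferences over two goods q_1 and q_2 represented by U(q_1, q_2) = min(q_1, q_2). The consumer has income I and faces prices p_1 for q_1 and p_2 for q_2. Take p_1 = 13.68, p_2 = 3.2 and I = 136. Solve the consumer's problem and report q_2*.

With perfect complements, no substitution: consume in ratio q_1:q_2 = 1:1.
Budget: p_1·q_1 + p_2·q_1 = I, so (p_1 + p_2)·q_1 = I.
Demand: q_1*(p_1,p_2,I) = I/(p_1 + p_2), q_2* = I/(p_1 + p_2).
Here 13.68 + 3.2 = 16.88, giving q_2* = 8.0569.

q_2* = 8.0569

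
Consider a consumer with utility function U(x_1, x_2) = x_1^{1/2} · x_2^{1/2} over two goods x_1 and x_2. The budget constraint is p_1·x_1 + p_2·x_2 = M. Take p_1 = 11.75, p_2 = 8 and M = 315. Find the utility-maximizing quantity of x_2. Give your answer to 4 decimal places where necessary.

x_2* = 19.6875

MU_x_1/MU_x_2 = (0.5·x_2)/(0.5·x_1); tangency sets this equal to p_1/p_2.
So 0.5·p_2·x_2 = 0.5·p_1·x_1; combined with the budget, a share 0.5 of income goes to x_1.
Demand: x_1*(p_1,p_2,M) = 0.5·M/p_1 and x_2* = 0.5·M/p_2.
At p_1=11.75, p_2=8, M=315: x_2* = 0.5·315/8 = 19.6875.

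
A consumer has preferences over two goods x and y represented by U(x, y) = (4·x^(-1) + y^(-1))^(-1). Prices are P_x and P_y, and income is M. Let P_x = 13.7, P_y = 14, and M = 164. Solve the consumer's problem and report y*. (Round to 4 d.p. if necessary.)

y* = 3.933

Numerically y/x = 0.494614, so x* = 164/(13.7 + 14·0.494614) = 7.9517 and y* = 0.494614·7.9517 = 3.933.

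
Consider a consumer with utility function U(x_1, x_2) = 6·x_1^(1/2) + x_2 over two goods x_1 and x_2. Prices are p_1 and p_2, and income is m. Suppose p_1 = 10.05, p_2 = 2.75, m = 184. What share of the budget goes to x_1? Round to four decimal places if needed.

MU_x_1 = 3/√x_1, MU_x_2 = 1. Tangency: 3/√x_1 = p_1/p_2.
Thus x_1* = (3·p_2/p_1)² — independent of m — with the rest of income spent on x_2.
Plugging in: x_1* = (3·2.75/10.05)² = 0.6739, x_2* = 64.4464.
Expenditure on x_1: 10.05·0.6739 = 6.7724; share = 0.0368.

share on x_1 = 0.0368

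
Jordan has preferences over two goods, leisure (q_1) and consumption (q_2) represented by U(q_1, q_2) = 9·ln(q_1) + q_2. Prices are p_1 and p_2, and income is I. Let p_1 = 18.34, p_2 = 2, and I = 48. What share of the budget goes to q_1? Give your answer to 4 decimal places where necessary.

share on q_1 = 0.375

Set MRS = p_1/p_2: (9/q_1)/1 = p_1/p_2.
So q_1*(p_1,p_2) = 9·p_2/p_1, independent of income; and q_2* = (I − 9·p_2)/p_2.
At the given prices: q_1* = 9·2/18.34 = 0.9815, and q_2* = 15.
Expenditure on q_1: 18.34·0.9815 = 18; share = 0.375.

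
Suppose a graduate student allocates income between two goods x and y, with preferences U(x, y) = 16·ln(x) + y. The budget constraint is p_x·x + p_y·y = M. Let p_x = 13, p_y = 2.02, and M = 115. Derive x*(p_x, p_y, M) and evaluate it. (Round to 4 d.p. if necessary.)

x* = 2.4862

Set MRS = p_x/p_y: (16/x)/1 = p_x/p_y.
So x*(p_x,p_y) = 16·p_y/p_x, independent of income; and y* = (M − 16·p_y)/p_y.
At the given prices: x* = 16·2.02/13 = 2.4862.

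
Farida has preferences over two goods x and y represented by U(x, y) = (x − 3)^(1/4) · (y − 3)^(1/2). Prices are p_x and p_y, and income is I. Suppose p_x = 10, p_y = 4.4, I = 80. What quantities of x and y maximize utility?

x* = 4.2267, y* = 8.5758

After buying the subsistence bundle (3, 3), a share 1/3 of the remaining income goes to x: x* = 3 + 1/3·(I − 3p_x − 3p_y)/p_x.
Discretionary income = 80 − 3·10 − 3·4.4 = 36.8; x* = 3 + 1/3·36.8/10 = 4.2267; y* = 3 + 2/3·36.8/4.4 = 8.5758.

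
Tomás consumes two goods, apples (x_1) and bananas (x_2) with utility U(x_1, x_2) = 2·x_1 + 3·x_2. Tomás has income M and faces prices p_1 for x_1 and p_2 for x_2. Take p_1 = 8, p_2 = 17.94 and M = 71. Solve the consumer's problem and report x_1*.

x_1* = 8.875

Perfect substitutes: compare marginal utility per dollar. 2/p_1 vs 3/p_2 → 0.25 vs 0.1672.
x_1 gives more utility per dollar, so spend all income on x_1: x_1* = M/p_1, x_2* = 0.
Numerically: x_1* = 8.875, x_2* = 0.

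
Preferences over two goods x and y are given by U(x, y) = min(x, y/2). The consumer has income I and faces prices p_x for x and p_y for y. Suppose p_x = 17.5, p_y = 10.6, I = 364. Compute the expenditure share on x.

With perfect complements, no substitution: consume in ratio x:y = 1:2.
Budget: p_x·x + p_y·2·x = I, so (p_x + 2·p_y)·x = I.
Demand: x*(p_x,p_y,I) = I/(p_x + 2·p_y), y* = 2·I/(p_x + 2·p_y).
Here 17.5 + 2·10.6 = 38.7, giving x* = 9.4057 and y* = 18.8114.
Expenditure on x: 17.5·9.4057 = 164.5995; share = 0.4522.

share on x = 0.4522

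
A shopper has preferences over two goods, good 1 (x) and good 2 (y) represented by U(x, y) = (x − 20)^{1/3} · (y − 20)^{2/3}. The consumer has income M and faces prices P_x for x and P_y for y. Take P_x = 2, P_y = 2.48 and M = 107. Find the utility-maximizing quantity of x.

x* = 22.9

Let x' = x−20, y' = y−20. MRS = (1/2)·y'/x' = P_x/P_y.
After buying the subsistence bundle (20, 20), a share 1/3 of the remaining income goes to x: x* = 20 + 1/3·(M − 20P_x − 20P_y)/P_x.
Discretionary income = 107 − 20·2 − 20·2.48 = 17.4; x* = 20 + 1/3·17.4/2 = 22.9.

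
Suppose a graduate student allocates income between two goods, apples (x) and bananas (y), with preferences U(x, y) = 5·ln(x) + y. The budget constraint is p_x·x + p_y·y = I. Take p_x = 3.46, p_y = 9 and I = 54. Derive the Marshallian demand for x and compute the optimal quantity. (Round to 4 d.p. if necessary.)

MU_x = 5/x, MU_y = 1. Tangency: 5/x = p_x/p_y.
So x*(p_x,p_y) = 5·p_y/p_x, independent of income; and y* = (I − 5·p_y)/p_y.
At the given prices: x* = 5·9/3.46 = 13.0058.

x* = 13.0058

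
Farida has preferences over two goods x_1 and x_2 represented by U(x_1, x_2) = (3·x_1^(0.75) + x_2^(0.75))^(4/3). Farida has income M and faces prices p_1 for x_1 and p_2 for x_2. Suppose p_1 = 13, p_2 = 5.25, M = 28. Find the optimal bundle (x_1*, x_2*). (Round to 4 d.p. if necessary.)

x_1* = 1.8139, x_2* = 0.8419

From the CES first-order condition, 3·(x_2/x_1)^(0.25) = p_1/p_2.
Hence x_2/x_1 = ((1/3)·p_1/p_2)^(1/(0.25)), i.e. raised to the 4 power.
Substitute x_2 = (x_2/x_1)·x_1 into the budget: x_1* = M/(p_1 + p_2·(x_2/x_1)).
Numerically x_2/x_1 = 0.464142, so x_1* = 28/(13 + 5.25·0.464142) = 1.8139 and x_2* = 0.464142·1.8139 = 0.8419.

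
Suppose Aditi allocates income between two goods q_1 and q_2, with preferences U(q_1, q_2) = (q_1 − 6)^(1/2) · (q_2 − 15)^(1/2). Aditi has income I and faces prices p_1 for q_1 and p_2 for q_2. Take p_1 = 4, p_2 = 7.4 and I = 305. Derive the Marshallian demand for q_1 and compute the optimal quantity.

q_1* = 27.25

MRS = (q_2−15)/(q_1−6). Tangency with p_1/p_2 gives q_2−15 = (p_1/p_2)·(q_1−6).
After buying the subsistence bundle (6, 15), a share 0.5 of the remaining income goes to q_1: q_1* = 6 + 0.5·(I − 6p_1 − 15p_2)/p_1.
Discretionary income = 305 − 6·4 − 15·7.4 = 170; q_1* = 6 + 0.5·170/4 = 27.25.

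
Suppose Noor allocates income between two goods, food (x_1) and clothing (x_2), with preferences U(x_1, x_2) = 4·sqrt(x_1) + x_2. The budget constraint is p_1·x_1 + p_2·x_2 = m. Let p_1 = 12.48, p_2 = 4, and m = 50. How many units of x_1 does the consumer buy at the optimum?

Utility is quasi-linear in x_2; the FOC for x_1 is 2/√x_1 = p_1/p_2.
Thus x_1* = (2·p_2/p_1)² — independent of m — with the rest of income spent on x_2.
Plugging in: x_1* = (2·4/12.48)² = 0.4109.

x_1* = 0.4109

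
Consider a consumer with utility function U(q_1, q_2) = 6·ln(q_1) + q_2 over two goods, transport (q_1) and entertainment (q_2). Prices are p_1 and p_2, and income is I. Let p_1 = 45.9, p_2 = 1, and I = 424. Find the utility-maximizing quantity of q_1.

Set MRS = p_1/p_2: (6/q_1)/1 = p_1/p_2.
So q_1*(p_1,p_2) = 6·p_2/p_1, independent of income; and q_2* = (I − 6·p_2)/p_2.
At the given prices: q_1* = 6·1/45.9 = 0.1307.

q_1* = 0.1307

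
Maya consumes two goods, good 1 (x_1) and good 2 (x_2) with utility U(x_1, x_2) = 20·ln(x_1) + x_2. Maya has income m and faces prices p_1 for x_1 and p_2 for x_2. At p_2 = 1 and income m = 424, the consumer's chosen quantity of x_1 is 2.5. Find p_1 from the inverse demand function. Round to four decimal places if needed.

p_1 = 8

Set MRS = p_1/p_2: (20/x_1)/1 = p_1/p_2.
So x_1*(p_1,p_2) = 20·p_2/p_1, independent of income; and x_2* = (m − 20·p_2)/p_2.
Set x_1* = 2.5 in the demand function and solve for p_1: p_1 = 8.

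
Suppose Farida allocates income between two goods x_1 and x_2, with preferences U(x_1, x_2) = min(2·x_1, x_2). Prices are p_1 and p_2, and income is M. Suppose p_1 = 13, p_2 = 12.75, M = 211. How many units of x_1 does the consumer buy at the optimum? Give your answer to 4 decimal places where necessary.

Demand: x_1*(p_1,p_2,M) = M/(p_1 + 2·p_2), x_2* = 2·M/(p_1 + 2·p_2).
Here 13 + 2·12.75 = 38.5, giving x_1* = 5.4805.

x_1* = 5.4805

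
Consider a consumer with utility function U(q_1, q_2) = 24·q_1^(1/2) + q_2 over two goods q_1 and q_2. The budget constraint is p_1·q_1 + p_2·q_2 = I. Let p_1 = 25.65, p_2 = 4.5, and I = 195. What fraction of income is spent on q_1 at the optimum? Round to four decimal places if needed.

share on q_1 = 0.583

Solve: √q_1 = 12·p_2/p_1, so q_1*(p_1,p_2) = (12·p_2/p_1)², and q_2* = (I − p_1·q_1*)/p_2.
Plugging in: q_1* = (12·4.5/25.65)² = 4.4321, q_2* = 18.0702.
Expenditure on q_1: 25.65·4.4321 = 113.6842; share = 0.583.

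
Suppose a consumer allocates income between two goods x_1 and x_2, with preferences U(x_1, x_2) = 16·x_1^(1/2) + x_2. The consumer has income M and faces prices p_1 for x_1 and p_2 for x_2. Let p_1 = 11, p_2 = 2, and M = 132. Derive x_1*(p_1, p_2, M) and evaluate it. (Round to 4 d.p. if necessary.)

Utility is quasi-linear in x_2; the FOC for x_1 is 8/√x_1 = p_1/p_2.
Solve: √x_1 = 8·p_2/p_1, so x_1*(p_1,p_2) = (8·p_2/p_1)², and x_2* = (M − p_1·x_1*)/p_2.
Plugging in: x_1* = (8·2/11)² = 2.1157.

x_1* = 2.1157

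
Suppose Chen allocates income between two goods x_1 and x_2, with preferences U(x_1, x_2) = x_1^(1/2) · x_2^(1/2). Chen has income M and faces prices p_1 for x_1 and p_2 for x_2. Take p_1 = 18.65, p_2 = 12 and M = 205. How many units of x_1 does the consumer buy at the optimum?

At p_1=18.65, p_2=12, M=205: x_1* = 0.5·205/18.65 = 5.496.

x_1* = 5.496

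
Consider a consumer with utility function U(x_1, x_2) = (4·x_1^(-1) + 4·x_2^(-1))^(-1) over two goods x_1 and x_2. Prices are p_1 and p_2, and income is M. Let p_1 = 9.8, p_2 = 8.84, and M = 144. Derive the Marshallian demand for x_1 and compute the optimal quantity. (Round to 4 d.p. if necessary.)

MRS = MU_x_1/MU_x_2 = (x_2/x_1)^(2). Set equal to p_1/p_2.
Hence x_2/x_1 = (p_1/p_2)^(1/(2)), i.e. raised to the 0.5 power.
With the ratio pinned down, the budget gives x_1* = M/(p_1 + p_2·(x_2/x_1)) and x_2* = (x_2/x_1)·x_1*.
Numerically x_2/x_1 = 1.052899, so x_1* = 144/(9.8 + 8.84·1.052899) = 7.5363.

x_1* = 7.5363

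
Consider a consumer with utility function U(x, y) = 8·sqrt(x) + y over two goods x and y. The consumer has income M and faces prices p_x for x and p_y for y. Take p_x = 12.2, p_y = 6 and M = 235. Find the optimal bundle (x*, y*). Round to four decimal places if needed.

Solve: √x = 4·p_y/p_x, so x*(p_x,p_y) = (4·p_y/p_x)², and y* = (M − p_x·x*)/p_y.
Plugging in: x* = (4·6/12.2)² = 3.8699, y* = 31.2978.

x* = 3.8699, y* = 31.2978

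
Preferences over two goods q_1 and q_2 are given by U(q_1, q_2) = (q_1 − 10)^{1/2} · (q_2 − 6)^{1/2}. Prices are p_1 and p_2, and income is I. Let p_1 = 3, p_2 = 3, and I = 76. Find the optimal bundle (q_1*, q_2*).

q_1* = 14.6667, q_2* = 10.6667

Let q_1' = q_1−10, q_2' = q_2−6. MRS = q_2'/q_1' = p_1/p_2.
After buying the subsistence bundle (10, 6), a share 0.5 of the remaining income goes to q_1: q_1* = 10 + 0.5·(I − 10p_1 − 6p_2)/p_1.
Discretionary income = 76 − 10·3 − 6·3 = 28; q_1* = 10 + 0.5·28/3 = 14.6667; q_2* = 6 + 0.5·28/3 = 10.6667.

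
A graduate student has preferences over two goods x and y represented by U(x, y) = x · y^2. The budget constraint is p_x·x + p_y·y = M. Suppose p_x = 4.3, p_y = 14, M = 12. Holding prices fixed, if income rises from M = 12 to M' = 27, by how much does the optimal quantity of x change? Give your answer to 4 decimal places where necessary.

Δx* = 1.1628

The MRS is (1/2)·y/x. Set MRS = p_x/p_y.
Rearranging, p_y·y = 2·p_x·x. Substituting into the budget gives p_x·x·(1 + 2) = M.
Demand: x*(p_x,p_y,M) = 1/3·M/p_x and y* = 2/3·M/p_y.
At p_x=4.3, p_y=14, M=12: x* = 1/3·12/4.3 = 0.9302.
At M' = 27: x* = 2.093. Change: 2.093 − 0.9302 = 1.1628.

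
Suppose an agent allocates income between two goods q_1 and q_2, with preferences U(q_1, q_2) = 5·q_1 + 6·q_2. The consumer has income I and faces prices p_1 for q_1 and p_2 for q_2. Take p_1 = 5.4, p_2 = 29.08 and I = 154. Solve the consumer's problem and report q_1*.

Perfect substitutes: compare marginal utility per dollar. 5/p_1 vs 6/p_2 → 0.9259 vs 0.2063.
q_1 gives more utility per dollar, so spend all income on q_1: q_1* = I/p_1, q_2* = 0.
Numerically: q_1* = 28.5185, q_2* = 0.

q_1* = 28.5185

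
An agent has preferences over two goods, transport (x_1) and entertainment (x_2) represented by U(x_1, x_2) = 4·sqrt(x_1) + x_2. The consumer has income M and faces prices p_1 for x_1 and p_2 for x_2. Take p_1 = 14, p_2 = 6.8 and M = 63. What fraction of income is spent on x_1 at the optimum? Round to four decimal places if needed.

share on x_1 = 0.2097

Utility is quasi-linear in x_2; the FOC for x_1 is 2/√x_1 = p_1/p_2.
Thus x_1* = (2·p_2/p_1)² — independent of M — with the rest of income spent on x_2.
Plugging in: x_1* = (2·6.8/14)² = 0.9437, x_2* = 7.3218.
Expenditure on x_1: 14·0.9437 = 13.2114; share = 0.2097.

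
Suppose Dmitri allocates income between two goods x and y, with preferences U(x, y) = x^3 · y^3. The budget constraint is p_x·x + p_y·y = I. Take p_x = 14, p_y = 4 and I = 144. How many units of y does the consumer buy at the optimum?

y* = 18

MU_x/MU_y = (3·y)/(3·x); tangency sets this equal to p_x/p_y.
So 3·p_y·y = 3·p_x·x; combined with the budget, a share 0.5 of income goes to x.
Demand: x*(p_x,p_y,I) = 0.5·I/p_x and y* = 0.5·I/p_y.
At p_x=14, p_y=4, I=144: y* = 0.5·144/4 = 18.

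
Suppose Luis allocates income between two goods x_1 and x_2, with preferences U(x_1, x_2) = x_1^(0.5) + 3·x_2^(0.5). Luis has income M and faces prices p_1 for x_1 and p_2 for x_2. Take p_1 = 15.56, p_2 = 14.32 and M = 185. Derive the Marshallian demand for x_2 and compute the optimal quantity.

x_2* = 11.7205

MU_x_1 ∝ x_1^(-0.5), MU_x_2 ∝ 3·x_2^(-0.5), so MRS = (1/3)·(x_2/x_1)^(0.5) = p_1/p_2.
Solve for the ratio: x_2/x_1 = [3·p_1/p_2]^(2).
Substitute x_2 = (x_2/x_1)·x_1 into the budget: x_1* = M/(p_1 + p_2·(x_2/x_1)).
Numerically x_2/x_1 = 10.626143, so x_1* = 185/(15.56 + 14.32·10.626143) = 1.103 and x_2* = 10.626143·1.103 = 11.7205.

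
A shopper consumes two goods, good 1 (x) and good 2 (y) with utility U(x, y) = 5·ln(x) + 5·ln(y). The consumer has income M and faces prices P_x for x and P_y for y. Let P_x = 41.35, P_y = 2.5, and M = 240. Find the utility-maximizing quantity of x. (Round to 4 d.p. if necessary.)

Tangency: MRS = y/x = P_x/P_y.
Rearranging, P_y·y = P_x·x. Substituting into the budget gives P_x·x·(1 + 1) = M.
Demand: x*(P_x,P_y,M) = 0.5·M/P_x and y* = 0.5·M/P_y.
At P_x=41.35, P_y=2.5, M=240: x* = 0.5·240/41.35 = 2.9021.

x* = 2.9021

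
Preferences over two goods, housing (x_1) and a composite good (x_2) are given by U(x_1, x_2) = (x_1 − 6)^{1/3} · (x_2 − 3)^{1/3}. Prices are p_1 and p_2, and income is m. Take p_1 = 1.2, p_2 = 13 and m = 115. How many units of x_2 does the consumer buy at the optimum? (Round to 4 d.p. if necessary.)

x_2* = 5.6462

Substituting into the budget: x_1* = 6 + 0.5·(m − 6·p_1 − 3·p_2)/p_1, and x_2* = 3 + 0.5·(…)/p_2.
Discretionary income = 115 − 6·1.2 − 3·13 = 68.8; x_2* = 3 + 0.5·68.8/13 = 5.6462.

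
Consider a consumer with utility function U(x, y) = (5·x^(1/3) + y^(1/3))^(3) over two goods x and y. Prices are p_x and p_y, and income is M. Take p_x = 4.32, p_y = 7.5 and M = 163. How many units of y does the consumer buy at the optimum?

MRS = MU_x/MU_y = 5·(y/x)^(2/3). Set equal to p_x/p_y.
Solve for the ratio: y/x = [(1/5)·p_x/p_y]^(1.5).
With the ratio pinned down, the budget gives x* = M/(p_x + p_y·(y/x)) and y* = (y/x)·x*.
Numerically y/x = 0.0391, so x* = 163/(4.32 + 7.5·0.0391) = 35.333 and y* = 0.0391·35.333 = 1.3815.

y* = 1.3815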